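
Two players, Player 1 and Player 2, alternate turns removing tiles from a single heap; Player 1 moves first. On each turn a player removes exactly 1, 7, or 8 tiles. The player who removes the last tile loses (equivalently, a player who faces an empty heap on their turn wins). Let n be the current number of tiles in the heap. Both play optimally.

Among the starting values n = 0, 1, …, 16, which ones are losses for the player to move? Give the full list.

Positions with no move are W. A position that does have a move is losing for the player to move precisely when every available move leads to a winning position for the opponent. Fill in the labels:
n=0: no move; the opponent has just taken the last tile and therefore loses → W
n=1: →0(W) only, which is W, so L
n=2: →1(L), so W
n=3: →2(W) only, which is W, so L
n=4: →3(L), so W
n=5: →4(W) only, which is W, so L
n=6: →5(L), so W
n=7: →6(W), 0(W) — all W, so L
n=8: →7(L), so W
n=9: →1(L), so W
n=10: →3(L), so W
n=11: →3(L), so W
n=12: →5(L), so W
n=13: →5(L), so W
n=14: →7(L), so W
n=15: →7(L), so W
n=16: →15(W), 9(W), 8(W) — all W, so L
The losing starting values of n are exactly the entries labelled L in this table (5 of them).

1, 3, 5, 7, 16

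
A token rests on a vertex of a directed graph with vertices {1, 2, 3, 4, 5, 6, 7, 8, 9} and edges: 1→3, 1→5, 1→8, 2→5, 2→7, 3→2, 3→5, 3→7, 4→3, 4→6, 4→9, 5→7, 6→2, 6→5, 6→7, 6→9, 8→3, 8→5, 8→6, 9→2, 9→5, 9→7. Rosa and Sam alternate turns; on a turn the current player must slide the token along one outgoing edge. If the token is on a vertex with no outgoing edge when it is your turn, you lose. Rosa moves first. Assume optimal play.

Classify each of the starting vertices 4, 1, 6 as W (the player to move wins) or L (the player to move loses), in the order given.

4: L, 1: W, 6: W

Classify positions by backward induction: terminal positions (no move available) are L. From any other position, the mover wins iff some move reaches an L.
Every edge goes from a vertex to one that appears earlier in the order 7, 5, 2, 9, 6, 3, 4, 8, 1, so processing vertices in that order labels each vertex after all of its successors.
7: no outgoing edge → L
5: can move to 7, which is L ⇒ W
2: can move to 7, which is L ⇒ W
9: can move to 7, which is L ⇒ W
6: can move to 7, which is L ⇒ W
3: can move to 7, which is L ⇒ W
4: moves to 3(W), 6(W), 9(W); every one is W ⇒ L
8: moves to 3(W), 6(W), 5(W); every one is W ⇒ L
1: can move to 8, which is L ⇒ W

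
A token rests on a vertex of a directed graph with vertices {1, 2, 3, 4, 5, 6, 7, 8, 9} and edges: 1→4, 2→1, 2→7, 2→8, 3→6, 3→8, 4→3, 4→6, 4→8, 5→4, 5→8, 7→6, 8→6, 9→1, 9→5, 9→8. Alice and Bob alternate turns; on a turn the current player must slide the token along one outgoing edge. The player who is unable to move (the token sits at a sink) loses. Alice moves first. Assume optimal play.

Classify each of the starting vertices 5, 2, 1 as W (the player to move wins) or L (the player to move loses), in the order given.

Positions with no move are L. A position that does have a move is losing for the player to move precisely when every available move leads to a winning position for the opponent. Fill in the labels:
Every edge goes from a vertex to one that appears earlier in the order 6, 8, 3, 4, 1, 7, 5, 2, 9, so processing vertices in that order labels each vertex after all of its successors.
6: no outgoing edge → L
8: →6(L), so W
3: →6(L), so W
4: →6(L), so W
1: →4(W) only, which is W, so L
7: →6(L), so W
5: →4(W), 8(W) — all W, so L
2: →1(L), so W
9: →5(L), so W

5: L, 2: W, 1: L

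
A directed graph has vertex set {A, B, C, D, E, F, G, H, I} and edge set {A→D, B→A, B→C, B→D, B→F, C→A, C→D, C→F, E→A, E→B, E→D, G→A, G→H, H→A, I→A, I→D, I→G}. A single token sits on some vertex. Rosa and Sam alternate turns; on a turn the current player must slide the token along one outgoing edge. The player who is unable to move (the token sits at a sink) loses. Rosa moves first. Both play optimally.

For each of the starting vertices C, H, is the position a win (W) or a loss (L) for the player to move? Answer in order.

Compute win/loss labels from the base case upward. A position with no move is L. Any other position is W if it can reach an L in one move, else L.
Every edge goes from a vertex to one that appears earlier in the order D, F, A, C, B, E, H, G, I, so processing vertices in that order labels each vertex after all of its successors.
D: no outgoing edge → L
F: no outgoing edge → L
A: →D(L), so W
C: →F(L), so W
B: →F(L), so W
E: →D(L), so W
H: →A(W) only, which is W, so L
G: →H(L), so W
I: →D(L), so W

C: W, H: L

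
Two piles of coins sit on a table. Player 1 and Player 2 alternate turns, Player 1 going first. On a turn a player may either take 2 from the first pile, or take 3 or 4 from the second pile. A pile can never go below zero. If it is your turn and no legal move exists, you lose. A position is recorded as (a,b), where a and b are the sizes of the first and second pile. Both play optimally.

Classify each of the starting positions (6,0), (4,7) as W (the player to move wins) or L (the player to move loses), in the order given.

Compute win/loss labels from the base case upward. A position with no move is L. Any other position is W if it can reach an L in one move, else L.
No move ever increases a pile, so every position that can arise here has a ≤ 6 and b ≤ 7; it is enough to label the cells with 0 ≤ a ≤ 6 and 0 ≤ b ≤ 7.
Every move lowers a or b (never raises either), so fill the grid row by row in increasing a, and left to right within a row: each cell's successors are then already labelled.
      b=0  b=1  b=2  b=3  b=4  b=5  b=6  b=7
a=0:    L    L    L    W    W    W    W    L
a=1:    L    L    L    W    W    W    W    L
a=2:    W    W    W    L    L    L    W    W
a=3:    W    W    W    L    L    L    W    W
a=4:    L    L    L    W    W    W    W    L
a=5:    L    L    L    W    W    W    W    L
a=6:    W    W    W    L    L    L    W    W
Cells with no legal move (terminal, hence L): (0,0), (0,1), (0,2), (1,0), (1,1), (1,2).
The remaining L cells, each justified by listing all of its moves:
(0,7): L (options (0,4)(W), (0,3)(W) are all W)
(1,7): L (options (1,4)(W), (1,3)(W) are all W)
(2,3): L (options (0,3)(W), (2,0)(W) are all W)
(2,4): L (options (0,4)(W), (2,1)(W), (2,0)(W) are all W)
(2,5): L (options (0,5)(W), (2,2)(W), (2,1)(W) are all W)
(3,3): L (options (1,3)(W), (3,0)(W) are all W)
(3,4): L (options (1,4)(W), (3,1)(W), (3,0)(W) are all W)
(3,5): L (options (1,5)(W), (3,2)(W), (3,1)(W) are all W)
(4,0): L (sole option (2,0)(W) is W)
(4,1): L (sole option (2,1)(W) is W)
(4,2): L (sole option (2,2)(W) is W)
(4,7): L (options (2,7)(W), (4,4)(W), (4,3)(W) are all W)
(5,0): L (sole option (3,0)(W) is W)
(5,1): L (sole option (3,1)(W) is W)
(5,2): L (sole option (3,2)(W) is W)
(5,7): L (options (3,7)(W), (5,4)(W), (5,3)(W) are all W)
(6,3): L (options (4,3)(W), (6,0)(W) are all W)
(6,4): L (options (4,4)(W), (6,1)(W), (6,0)(W) are all W)
(6,5): L (options (4,5)(W), (6,2)(W), (6,1)(W) are all W)
Every other cell has at least one move into one of the L cells above, so it is W.
(6,0): the move to (4,0) reaches an L cell, so W
(4,7): one of the L cells justified above, so L

(6,0): W, (4,7): L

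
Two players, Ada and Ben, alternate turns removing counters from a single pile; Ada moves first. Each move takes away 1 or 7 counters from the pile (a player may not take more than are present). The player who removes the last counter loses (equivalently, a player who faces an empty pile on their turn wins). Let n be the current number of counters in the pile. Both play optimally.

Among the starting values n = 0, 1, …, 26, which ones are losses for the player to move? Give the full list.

Work bottom-up. With no move the player to move wins. Otherwise the position is W if at least one move leads to an L position for the opponent, and L if every move leads to a W.
n=0: no move; the opponent has just taken the last counter and therefore loses → W
n=1: L (sole option 0(W) is W)
n=2: W (go to 1, an L position)
n=3: L (sole option 2(W) is W)
n=4: W (go to 3, an L position)
n=5: L (sole option 4(W) is W)
n=6: W (go to 5, an L position)
n=7: L (options 6(W), 0(W) are all W)
n=8: W (go to 7, an L position)
n=9: L (options 8(W), 2(W) are all W)
n=10: W (go to 9, an L position)
n=11: L (options 10(W), 4(W) are all W)
n=12: W (go to 11, an L position)
n=13: L (options 12(W), 6(W) are all W)
n=14: W (go to 13, an L position)
n=15: L (options 14(W), 8(W) are all W)
n=16: W (go to 15, an L position)
n=17: L (options 16(W), 10(W) are all W)
n=18: W (go to 17, an L position)
n=19: L (options 18(W), 12(W) are all W)
n=20: W (go to 19, an L position)
n=21: L (options 20(W), 14(W) are all W)
n=22: W (go to 21, an L position)
n=23: L (options 22(W), 16(W) are all W)
n=24: W (go to 23, an L position)
n=25: L (options 24(W), 18(W) are all W)
n=26: W (go to 25, an L position)
Reading off the rows marked L gives the requested list; there are 13 such values of n.

1, 3, 5, 7, 9, 11, 13, 15, 17, 19, 21, 23, 25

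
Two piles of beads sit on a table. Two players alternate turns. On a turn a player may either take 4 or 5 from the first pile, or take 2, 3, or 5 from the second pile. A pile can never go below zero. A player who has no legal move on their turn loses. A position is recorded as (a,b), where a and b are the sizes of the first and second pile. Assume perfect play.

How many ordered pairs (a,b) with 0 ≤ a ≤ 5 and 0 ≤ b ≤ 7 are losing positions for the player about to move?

16

Compute win/loss labels from the base case upward. A position with no move is L. Any other position is W if it can reach an L in one move, else L.
Every move lowers a or b (never raises either), so fill the grid row by row in increasing a, and left to right within a row: each cell's successors are then already labelled.
      b=0  b=1  b=2  b=3  b=4  b=5  b=6  b=7
a=0:    L    L    W    W    W    W    W    L
a=1:    L    L    W    W    W    W    W    L
a=2:    L    L    W    W    W    W    W    L
a=3:    L    L    W    W    W    W    W    L
a=4:    W    W    L    L    W    W    W    W
a=5:    W    W    L    L    W    W    W    W
Cells with no legal move (terminal, hence L): (0,0), (0,1), (1,0), (1,1), (2,0), (2,1), (3,0), (3,1).
The remaining L cells, each justified by listing all of its moves:
(0,7): moves to (0,5)(W), (0,4)(W), (0,2)(W); every one is W ⇒ L
(1,7): moves to (1,5)(W), (1,4)(W), (1,2)(W); every one is W ⇒ L
(2,7): moves to (2,5)(W), (2,4)(W), (2,2)(W); every one is W ⇒ L
(3,7): moves to (3,5)(W), (3,4)(W), (3,2)(W); every one is W ⇒ L
(4,2): moves to (0,2)(W), (4,0)(W); every one is W ⇒ L
(4,3): moves to (0,3)(W), (4,1)(W), (4,0)(W); every one is W ⇒ L
(5,2): moves to (1,2)(W), (0,2)(W), (5,0)(W); every one is W ⇒ L
(5,3): moves to (1,3)(W), (0,3)(W), (5,1)(W), (5,0)(W); every one is W ⇒ L
Every other cell has at least one move into one of the L cells above, so it is W.
L cells per row: a=0: 3, a=1: 3, a=2: 3, a=3: 3, a=4: 2, a=5: 2; total 16.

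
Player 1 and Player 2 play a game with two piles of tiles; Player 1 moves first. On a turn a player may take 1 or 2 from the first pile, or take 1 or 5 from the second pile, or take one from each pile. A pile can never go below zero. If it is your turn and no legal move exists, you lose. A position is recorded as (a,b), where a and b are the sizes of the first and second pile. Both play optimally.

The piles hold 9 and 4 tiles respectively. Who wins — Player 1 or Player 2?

Build the W/L table. Terminal = L. A non-terminal position is W if it has a move to some L; otherwise it is L.
No move ever increases a pile, so every position that can arise here has a ≤ 9 and b ≤ 4; it is enough to label the cells with 0 ≤ a ≤ 9 and 0 ≤ b ≤ 4.
Every move lowers a or b (never raises either), so fill the grid row by row in increasing a, and left to right within a row: each cell's successors are then already labelled.
      b=0  b=1  b=2  b=3  b=4
a=0:    L    W    L    W    L
a=1:    W    W    W    W    W
a=2:    W    L    W    L    W
a=3:    L    W    W    W    W
a=4:    W    W    L    W    L
a=5:    W    L    W    W    W
a=6:    L    W    W    L    W
a=7:    W    W    L    W    W
a=8:    W    L    W    W    L
a=9:    L    W    W    L    W
Cells with no legal move (terminal, hence L): (0,0).
The remaining L cells, each justified by listing all of its moves:
(0,2): →(0,1)(W) only, which is W, so L
(0,4): →(0,3)(W) only, which is W, so L
(2,1): →(1,1)(W), (0,1)(W), (2,0)(W), (1,0)(W) — all W, so L
(2,3): →(1,3)(W), (0,3)(W), (2,2)(W), (1,2)(W) — all W, so L
(3,0): →(2,0)(W), (1,0)(W) — all W, so L
(4,2): →(3,2)(W), (2,2)(W), (4,1)(W), (3,1)(W) — all W, so L
(4,4): →(3,4)(W), (2,4)(W), (4,3)(W), (3,3)(W) — all W, so L
(5,1): →(4,1)(W), (3,1)(W), (5,0)(W), (4,0)(W) — all W, so L
(6,0): →(5,0)(W), (4,0)(W) — all W, so L
(6,3): →(5,3)(W), (4,3)(W), (6,2)(W), (5,2)(W) — all W, so L
(7,2): →(6,2)(W), (5,2)(W), (7,1)(W), (6,1)(W) — all W, so L
(8,1): →(7,1)(W), (6,1)(W), (8,0)(W), (7,0)(W) — all W, so L
(8,4): →(7,4)(W), (6,4)(W), (8,3)(W), (7,3)(W) — all W, so L
(9,0): →(8,0)(W), (7,0)(W) — all W, so L
(9,3): →(8,3)(W), (7,3)(W), (9,2)(W), (8,2)(W) — all W, so L
Every other cell has at least one move into one of the L cells above, so it is W.
The starting position (9,4) is W: Player 1 should move to (8,4), handing over an L position.

Player 1 wins.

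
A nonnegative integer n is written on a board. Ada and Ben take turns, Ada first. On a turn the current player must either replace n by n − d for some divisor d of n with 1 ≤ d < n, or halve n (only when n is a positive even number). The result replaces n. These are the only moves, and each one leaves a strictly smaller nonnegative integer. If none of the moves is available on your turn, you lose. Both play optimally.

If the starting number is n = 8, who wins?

Compute win/loss labels from the base case upward. A position with no move is L. Any other position is W if it can reach an L in one move, else L.
n=0: no move → L
n=1: no move → L
n=2: reaches L-position 1 → W
n=3: only reaches 2(W), which is W → L
n=4: reaches L-position 3 → W
n=5: only reaches 4(W), which is W → L
n=6: reaches L-position 3 → W
n=7: only reaches 6(W), which is W → L
n=8: reaches L-position 7 → W
From 8 Ada can move to 7, reaching an L position.

Ada wins.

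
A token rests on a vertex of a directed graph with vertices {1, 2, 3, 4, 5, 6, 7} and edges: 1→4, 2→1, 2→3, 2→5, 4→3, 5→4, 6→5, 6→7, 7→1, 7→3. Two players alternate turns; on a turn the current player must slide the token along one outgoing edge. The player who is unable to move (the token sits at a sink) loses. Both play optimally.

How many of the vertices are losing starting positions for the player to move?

3

Compute win/loss labels from the base case upward. A position with no move is L. Any other position is W if it can reach an L in one move, else L.
Every edge goes from a vertex to one that appears earlier in the order 3, 4, 1, 5, 7, 6, 2, so processing vertices in that order labels each vertex after all of its successors.
3: no outgoing edge → L
4: W (go to 3, an L position)
1: L (sole option 4(W) is W)
5: L (sole option 4(W) is W)
7: W (go to 1, an L position)
6: W (go to 5, an L position)
2: W (go to 5, an L position)
The L vertices are 1, 3, 5; that is 3 in all.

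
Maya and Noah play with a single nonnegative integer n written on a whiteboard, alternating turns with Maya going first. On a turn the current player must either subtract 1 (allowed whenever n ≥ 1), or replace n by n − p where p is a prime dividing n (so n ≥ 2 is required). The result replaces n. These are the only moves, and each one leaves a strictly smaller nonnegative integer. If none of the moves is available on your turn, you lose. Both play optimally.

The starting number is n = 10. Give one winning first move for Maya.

Build the W/L table. Terminal = L. A non-terminal position is W if it has a move to some L; otherwise it is L.
n=0: no move → L
n=1: reaches L-position 0 → W
n=2: reaches L-position 0 → W
n=3: reaches L-position 0 → W
n=4: only reaches 2(W), 3(W), all W → L
n=5: reaches L-position 0 → W
n=6: reaches L-position 4 → W
n=7: reaches L-position 0 → W
n=8: only reaches 6(W), 7(W), all W → L
n=9: reaches L-position 8 → W
n=10: reaches L-position 8 → W
From 10, the L positions reachable in one move are: 8.

Move to 8.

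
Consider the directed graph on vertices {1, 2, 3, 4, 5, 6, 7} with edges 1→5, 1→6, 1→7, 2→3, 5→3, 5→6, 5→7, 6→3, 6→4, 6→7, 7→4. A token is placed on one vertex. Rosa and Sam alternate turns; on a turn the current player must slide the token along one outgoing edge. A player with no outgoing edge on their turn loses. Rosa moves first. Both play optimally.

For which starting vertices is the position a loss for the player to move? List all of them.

Work bottom-up. With no move the player to move loses. Otherwise the position is W if at least one move leads to an L position for the opponent, and L if every move leads to a W.
Every edge goes from a vertex to one that appears earlier in the order 3, 4, 7, 6, 5, 1, 2, so processing vertices in that order labels each vertex after all of its successors.
3: no outgoing edge → L
4: no outgoing edge → L
7: reaches L-position 4 → W
6: reaches L-position 4 → W
5: reaches L-position 3 → W
1: only reaches 5(W), 6(W), 7(W), all W → L
2: reaches L-position 3 → W
Reading off the rows marked L gives the requested list; there are 3 such vertices.

1, 3, 4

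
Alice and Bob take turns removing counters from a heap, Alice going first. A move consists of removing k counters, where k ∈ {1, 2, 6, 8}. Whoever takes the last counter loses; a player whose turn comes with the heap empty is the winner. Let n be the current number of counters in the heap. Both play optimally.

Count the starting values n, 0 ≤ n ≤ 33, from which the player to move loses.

Compute win/loss labels from the base case upward. A position with no move is W. Any other position is W if it can reach an L in one move, else L.
n=0: no move; the opponent has just taken the last counter and therefore loses → W
n=1: →0(W) only, which is W, so L
n=2: →1(L), so W
n=3: →1(L), so W
n=4: →3(W), 2(W) — all W, so L
n=5: →4(L), so W
n=6: →4(L), so W
n=7: →1(L), so W
n=8: →7(W), 6(W), 2(W), 0(W) — all W, so L
n=9: →8(L), so W
n=10: →8(L), so W
n=11: →10(W), 9(W), 5(W), 3(W) — all W, so L
n=12: →11(L), so W
n=13: →11(L), so W
n=14: →8(L), so W
n=15: →14(W), 13(W), 9(W), 7(W) — all W, so L
n=16: →15(L), so W
n=17: →15(L), so W
n=18: →17(W), 16(W), 12(W), 10(W) — all W, so L
n=19: →18(L), so W
n=20: →18(L), so W
n=21: →15(L), so W
n=22: →21(W), 20(W), 16(W), 14(W) — all W, so L
n=23: →22(L), so W
n=24: →22(L), so W
n=25: →24(W), 23(W), 19(W), 17(W) — all W, so L
n=26: →25(L), so W
n=27: →25(L), so W
n=28: →22(L), so W
n=29: →28(W), 27(W), 23(W), 21(W) — all W, so L
n=30: →29(L), so W
n=31: →29(L), so W
n=32: →31(W), 30(W), 26(W), 24(W) — all W, so L
n=33: →32(L), so W
L entries with 0 ≤ n ≤ 33: n = 1, 4, 8, 11, 15, 18, 22, 25, 29, 32; that makes 10.

10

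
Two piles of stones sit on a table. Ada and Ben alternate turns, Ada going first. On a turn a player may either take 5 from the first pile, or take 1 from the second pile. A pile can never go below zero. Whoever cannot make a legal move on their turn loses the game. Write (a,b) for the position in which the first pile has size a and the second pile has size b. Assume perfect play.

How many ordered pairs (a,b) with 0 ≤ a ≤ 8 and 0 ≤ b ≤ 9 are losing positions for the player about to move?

45

Build the W/L table. Terminal = L. A non-terminal position is W if it has a move to some L; otherwise it is L.
Every move lowers a or b (never raises either), so fill the grid row by row in increasing a, and left to right within a row: each cell's successors are then already labelled.
      b=0  b=1  b=2  b=3  b=4  b=5  b=6  b=7  b=8  b=9
a=0:    L    W    L    W    L    W    L    W    L    W
a=1:    L    W    L    W    L    W    L    W    L    W
a=2:    L    W    L    W    L    W    L    W    L    W
a=3:    L    W    L    W    L    W    L    W    L    W
a=4:    L    W    L    W    L    W    L    W    L    W
a=5:    W    L    W    L    W    L    W    L    W    L
a=6:    W    L    W    L    W    L    W    L    W    L
a=7:    W    L    W    L    W    L    W    L    W    L
a=8:    W    L    W    L    W    L    W    L    W    L
Cells with no legal move (terminal, hence L): (0,0), (1,0), (2,0), (3,0), (4,0).
The remaining L cells, each justified by listing all of its moves:
(0,2): L (sole option (0,1)(W) is W)
(0,4): L (sole option (0,3)(W) is W)
(0,6): L (sole option (0,5)(W) is W)
(0,8): L (sole option (0,7)(W) is W)
(1,2): L (sole option (1,1)(W) is W)
(1,4): L (sole option (1,3)(W) is W)
(1,6): L (sole option (1,5)(W) is W)
(1,8): L (sole option (1,7)(W) is W)
(2,2): L (sole option (2,1)(W) is W)
(2,4): L (sole option (2,3)(W) is W)
(2,6): L (sole option (2,5)(W) is W)
(2,8): L (sole option (2,7)(W) is W)
(3,2): L (sole option (3,1)(W) is W)
(3,4): L (sole option (3,3)(W) is W)
(3,6): L (sole option (3,5)(W) is W)
(3,8): L (sole option (3,7)(W) is W)
(4,2): L (sole option (4,1)(W) is W)
(4,4): L (sole option (4,3)(W) is W)
(4,6): L (sole option (4,5)(W) is W)
(4,8): L (sole option (4,7)(W) is W)
(5,1): L (options (0,1)(W), (5,0)(W) are all W)
(5,3): L (options (0,3)(W), (5,2)(W) are all W)
(5,5): L (options (0,5)(W), (5,4)(W) are all W)
(5,7): L (options (0,7)(W), (5,6)(W) are all W)
(5,9): L (options (0,9)(W), (5,8)(W) are all W)
(6,1): L (options (1,1)(W), (6,0)(W) are all W)
(6,3): L (options (1,3)(W), (6,2)(W) are all W)
(6,5): L (options (1,5)(W), (6,4)(W) are all W)
(6,7): L (options (1,7)(W), (6,6)(W) are all W)
(6,9): L (options (1,9)(W), (6,8)(W) are all W)
(7,1): L (options (2,1)(W), (7,0)(W) are all W)
(7,3): L (options (2,3)(W), (7,2)(W) are all W)
(7,5): L (options (2,5)(W), (7,4)(W) are all W)
(7,7): L (options (2,7)(W), (7,6)(W) are all W)
(7,9): L (options (2,9)(W), (7,8)(W) are all W)
(8,1): L (options (3,1)(W), (8,0)(W) are all W)
(8,3): L (options (3,3)(W), (8,2)(W) are all W)
(8,5): L (options (3,5)(W), (8,4)(W) are all W)
(8,7): L (options (3,7)(W), (8,6)(W) are all W)
(8,9): L (options (3,9)(W), (8,8)(W) are all W)
Every other cell has at least one move into one of the L cells above, so it is W.
L cells per row: a=0: 5, a=1: 5, a=2: 5, a=3: 5, a=4: 5, a=5: 5, a=6: 5, a=7: 5, a=8: 5; total 45.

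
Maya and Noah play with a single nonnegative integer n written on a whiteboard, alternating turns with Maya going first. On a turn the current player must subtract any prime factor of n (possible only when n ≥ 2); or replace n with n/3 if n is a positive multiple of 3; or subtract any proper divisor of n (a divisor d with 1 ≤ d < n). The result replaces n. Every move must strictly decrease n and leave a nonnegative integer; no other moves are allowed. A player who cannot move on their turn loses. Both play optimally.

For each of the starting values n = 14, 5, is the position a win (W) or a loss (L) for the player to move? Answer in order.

14: L, 5: W

Positions with no move are L. A position that does have a move is losing for the player to move precisely when every available move leads to a winning position for the opponent. Fill in the labels:
n=0: no move → L
n=1: no move → L
n=2: W (go to 0, an L position)
n=3: W (go to 0, an L position)
n=4: L (options 2(W), 3(W) are all W)
n=5: W (go to 0, an L position)
n=6: W (go to 4, an L position)
n=7: W (go to 0, an L position)
n=8: W (go to 4, an L position)
n=9: L (options 3(W), 6(W), 8(W) are all W)
n=10: W (go to 9, an L position)
n=11: W (go to 0, an L position)
n=12: W (go to 4, an L position)
n=13: W (go to 0, an L position)
n=14: L (options 7(W), 12(W), 13(W) are all W)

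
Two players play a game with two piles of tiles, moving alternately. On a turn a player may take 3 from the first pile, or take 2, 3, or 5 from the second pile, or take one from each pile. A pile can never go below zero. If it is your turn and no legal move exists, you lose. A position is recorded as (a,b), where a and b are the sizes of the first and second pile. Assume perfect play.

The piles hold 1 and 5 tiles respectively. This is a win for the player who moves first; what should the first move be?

Work bottom-up. With no move the player to move loses. Otherwise the position is W if at least one move leads to an L position for the opponent, and L if every move leads to a W.
No move ever increases a pile, so every position that can arise here has a ≤ 1 and b ≤ 5; it is enough to label the cells with 0 ≤ a ≤ 1 and 0 ≤ b ≤ 5.
Every move lowers a or b (never raises either), so fill the grid row by row in increasing a, and left to right within a row: each cell's successors are then already labelled.
      b=0  b=1  b=2  b=3  b=4  b=5
a=0:    L    L    W    W    W    W
a=1:    L    W    W    W    L    W
Cells with no legal move (terminal, hence L): (0,0), (0,1), (1,0).
The remaining L cells, each justified by listing all of its moves:
(1,4): moves to (1,2)(W), (1,1)(W), (0,3)(W); every one is W ⇒ L
Every other cell has at least one move into one of the L cells above, so it is W.
From (1,5), the L positions reachable in one move are: (1,0).

Move to (1,0).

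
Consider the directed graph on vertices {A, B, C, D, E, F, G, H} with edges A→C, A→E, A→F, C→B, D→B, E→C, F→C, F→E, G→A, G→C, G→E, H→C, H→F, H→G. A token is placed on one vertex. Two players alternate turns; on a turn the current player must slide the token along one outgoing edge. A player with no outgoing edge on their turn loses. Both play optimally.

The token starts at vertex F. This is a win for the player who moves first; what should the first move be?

Classify positions by backward induction: terminal positions (no move available) are L. From any other position, the mover wins iff some move reaches an L.
Every edge goes from a vertex to one that appears earlier in the order B, D, C, E, F, A, G, H, so processing vertices in that order labels each vertex after all of its successors.
B: no outgoing edge → L
D: reaches L-position B → W
C: reaches L-position B → W
E: only reaches C(W), which is W → L
F: reaches L-position E → W
A: reaches L-position E → W
G: reaches L-position E → W
H: only reaches G(W), F(W), C(W), all W → L
From F, the L positions reachable in one move are: E.

Move to E.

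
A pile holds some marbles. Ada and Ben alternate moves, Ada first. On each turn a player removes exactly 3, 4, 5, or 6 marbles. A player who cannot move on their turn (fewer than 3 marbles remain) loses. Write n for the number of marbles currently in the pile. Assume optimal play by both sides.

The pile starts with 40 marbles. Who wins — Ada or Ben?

Ada wins.

Label each position W (a win for the player to move) or L (a loss). A position with no legal move is L; any other position is W exactly when some move reaches an L, and L when every move reaches a W.
n=0: no move → L
n=1: no move → L
n=2: no move → L
n=3: can move to 0, which is L ⇒ W
n=4: can move to 1, which is L ⇒ W
n=5: can move to 2, which is L ⇒ W
n=6: can move to 2, which is L ⇒ W
n=7: can move to 2, which is L ⇒ W
n=8: can move to 2, which is L ⇒ W
n=9: moves to 6(W), 5(W), 4(W), 3(W); every one is W ⇒ L
n=10: moves to 7(W), 6(W), 5(W), 4(W); every one is W ⇒ L
n=11: moves to 8(W), 7(W), 6(W), 5(W); every one is W ⇒ L
n=12: can move to 9, which is L ⇒ W
n=13: can move to 10, which is L ⇒ W
n=14: can move to 11, which is L ⇒ W
n=15: can move to 11, which is L ⇒ W
n=16: can move to 11, which is L ⇒ W
n=17: can move to 11, which is L ⇒ W
n=18: moves to 15(W), 14(W), 13(W), 12(W); every one is W ⇒ L
n=19: moves to 16(W), 15(W), 14(W), 13(W); every one is W ⇒ L
n=20: moves to 17(W), 16(W), 15(W), 14(W); every one is W ⇒ L
n=21: can move to 18, which is L ⇒ W
n=22: can move to 19, which is L ⇒ W
n=23: can move to 20, which is L ⇒ W
n=24: can move to 20, which is L ⇒ W
n=25: can move to 20, which is L ⇒ W
n=26: can move to 20, which is L ⇒ W
n=27: moves to 24(W), 23(W), 22(W), 21(W); every one is W ⇒ L
n=28: moves to 25(W), 24(W), 23(W), 22(W); every one is W ⇒ L
n=29: moves to 26(W), 25(W), 24(W), 23(W); every one is W ⇒ L
n=30: can move to 27, which is L ⇒ W
n=31: can move to 28, which is L ⇒ W
n=32: can move to 29, which is L ⇒ W
n=33: can move to 29, which is L ⇒ W
n=34: can move to 29, which is L ⇒ W
n=35: can move to 29, which is L ⇒ W
n=36: moves to 33(W), 32(W), 31(W), 30(W); every one is W ⇒ L
n=37: moves to 34(W), 33(W), 32(W), 31(W); every one is W ⇒ L
n=38: moves to 35(W), 34(W), 33(W), 32(W); every one is W ⇒ L
n=39: can move to 36, which is L ⇒ W
n=40: can move to 37, which is L ⇒ W
The starting position 40 is W: Ada should remove 3, leaving 37, handing over an L position.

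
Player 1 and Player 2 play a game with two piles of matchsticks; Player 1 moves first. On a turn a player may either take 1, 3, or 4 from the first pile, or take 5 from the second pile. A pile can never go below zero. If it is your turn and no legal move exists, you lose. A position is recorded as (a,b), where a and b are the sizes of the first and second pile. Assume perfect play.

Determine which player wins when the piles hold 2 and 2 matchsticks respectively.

Classify positions by backward induction: terminal positions (no move available) are L. From any other position, the mover wins iff some move reaches an L.
No move ever increases a pile, so every position that can arise here has a ≤ 2 and b ≤ 2; it is enough to label the cells with 0 ≤ a ≤ 2 and 0 ≤ b ≤ 2.
Every move lowers a or b (never raises either), so fill the grid row by row in increasing a, and left to right within a row: each cell's successors are then already labelled.
      b=0  b=1  b=2
a=0:    L    L    L
a=1:    W    W    W
a=2:    L    L    L
Cells with no legal move (terminal, hence L): (0,0), (0,1), (0,2).
The remaining L cells, each justified by listing all of its moves:
(2,0): only reaches (1,0)(W), which is W → L
(2,1): only reaches (1,1)(W), which is W → L
(2,2): only reaches (1,2)(W), which is W → L
Every other cell has at least one move into one of the L cells above, so it is W.
Every move from (2,2) reaches a W position, so the mover loses.

Player 2 wins.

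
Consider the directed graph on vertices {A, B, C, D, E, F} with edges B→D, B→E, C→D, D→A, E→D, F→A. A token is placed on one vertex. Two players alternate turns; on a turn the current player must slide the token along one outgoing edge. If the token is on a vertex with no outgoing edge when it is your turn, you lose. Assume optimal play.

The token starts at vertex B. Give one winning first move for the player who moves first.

Work bottom-up. With no move the player to move loses. Otherwise the position is W if at least one move leads to an L position for the opponent, and L if every move leads to a W.
Every edge goes from a vertex to one that appears earlier in the order A, D, E, B, C, F, so processing vertices in that order labels each vertex after all of its successors.
A: no outgoing edge → L
D: reaches L-position A → W
E: only reaches D(W), which is W → L
B: reaches L-position E → W
C: only reaches D(W), which is W → L
F: reaches L-position A → W
From B, the L positions reachable in one move are: E.

Move to E.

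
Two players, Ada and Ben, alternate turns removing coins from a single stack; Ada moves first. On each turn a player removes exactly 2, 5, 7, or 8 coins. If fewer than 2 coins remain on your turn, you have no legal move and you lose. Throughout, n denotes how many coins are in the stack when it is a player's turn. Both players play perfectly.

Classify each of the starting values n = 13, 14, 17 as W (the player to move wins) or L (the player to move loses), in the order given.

Build the W/L table. Terminal = L. A non-terminal position is W if it has a move to some L; otherwise it is L.
n=0: no move → L
n=1: no move → L
n=2: reaches L-position 0 → W
n=3: reaches L-position 1 → W
n=4: only reaches 2(W), which is W → L
n=5: reaches L-position 0 → W
n=6: reaches L-position 4 → W
n=7: reaches L-position 0 → W
n=8: reaches L-position 1 → W
n=9: reaches L-position 4 → W
n=10: only reaches 8(W), 5(W), 3(W), 2(W), all W → L
n=11: reaches L-position 4 → W
n=12: reaches L-position 10 → W
n=13: only reaches 11(W), 8(W), 6(W), 5(W), all W → L
n=14: only reaches 12(W), 9(W), 7(W), 6(W), all W → L
n=15: reaches L-position 13 → W
n=16: reaches L-position 14 → W
n=17: reaches L-position 10 → W

13: L, 14: L, 17: W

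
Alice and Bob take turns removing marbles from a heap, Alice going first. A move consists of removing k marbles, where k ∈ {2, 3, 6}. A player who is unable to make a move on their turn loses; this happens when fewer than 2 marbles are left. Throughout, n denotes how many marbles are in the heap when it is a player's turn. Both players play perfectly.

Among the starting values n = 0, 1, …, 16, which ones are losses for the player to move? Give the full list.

Label each position W (a win for the player to move) or L (a loss). A position with no legal move is L; any other position is W exactly when some move reaches an L, and L when every move reaches a W.
n=0: no move → L
n=1: no move → L
n=2: can move to 0, which is L ⇒ W
n=3: can move to 1, which is L ⇒ W
n=4: can move to 1, which is L ⇒ W
n=5: moves to 3(W), 2(W); every one is W ⇒ L
n=6: can move to 0, which is L ⇒ W
n=7: can move to 5, which is L ⇒ W
n=8: can move to 5, which is L ⇒ W
n=9: moves to 7(W), 6(W), 3(W); every one is W ⇒ L
n=10: moves to 8(W), 7(W), 4(W); every one is W ⇒ L
n=11: can move to 9, which is L ⇒ W
n=12: can move to 10, which is L ⇒ W
n=13: can move to 10, which is L ⇒ W
n=14: moves to 12(W), 11(W), 8(W); every one is W ⇒ L
n=15: can move to 9, which is L ⇒ W
n=16: can move to 14, which is L ⇒ W
The losing starting values of n are exactly the entries labelled L in this table (6 of them).

0, 1, 5, 9, 10, 14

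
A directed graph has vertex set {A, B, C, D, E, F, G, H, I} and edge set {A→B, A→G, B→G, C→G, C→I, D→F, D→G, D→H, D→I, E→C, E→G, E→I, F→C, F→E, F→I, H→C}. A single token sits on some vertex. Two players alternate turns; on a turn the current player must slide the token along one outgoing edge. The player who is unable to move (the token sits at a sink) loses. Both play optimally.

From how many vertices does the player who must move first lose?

Positions with no move are L. A position that does have a move is losing for the player to move precisely when every available move leads to a winning position for the opponent. Fill in the labels:
Every edge goes from a vertex to one that appears earlier in the order I, G, C, E, F, H, B, A, D, so processing vertices in that order labels each vertex after all of its successors.
I: no outgoing edge → L
G: no outgoing edge → L
C: W (go to G, an L position)
E: W (go to G, an L position)
F: W (go to I, an L position)
H: L (sole option C(W) is W)
B: W (go to G, an L position)
A: W (go to G, an L position)
D: W (go to H, an L position)
The L vertices are G, H, I; that is 3 in all.

3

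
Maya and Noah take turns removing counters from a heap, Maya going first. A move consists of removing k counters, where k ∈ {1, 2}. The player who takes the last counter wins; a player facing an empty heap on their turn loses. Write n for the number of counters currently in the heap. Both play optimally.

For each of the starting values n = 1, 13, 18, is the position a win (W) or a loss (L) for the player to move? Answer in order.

1: W, 13: W, 18: L

Build the W/L table. Terminal = L. A non-terminal position is W if it has a move to some L; otherwise it is L.
n=0: no move → L
n=1: →0(L), so W
n=2: →0(L), so W
n=3: →2(W), 1(W) — all W, so L
n=4: →3(L), so W
n=5: →3(L), so W
n=6: →5(W), 4(W) — all W, so L
n=7: →6(L), so W
n=8: →6(L), so W
n=9: →8(W), 7(W) — all W, so L
n=10: →9(L), so W
n=11: →9(L), so W
n=12: →11(W), 10(W) — all W, so L
n=13: →12(L), so W
n=14: →12(L), so W
n=15: →14(W), 13(W) — all W, so L
n=16: →15(L), so W
n=17: →15(L), so W
n=18: →17(W), 16(W) — all W, so L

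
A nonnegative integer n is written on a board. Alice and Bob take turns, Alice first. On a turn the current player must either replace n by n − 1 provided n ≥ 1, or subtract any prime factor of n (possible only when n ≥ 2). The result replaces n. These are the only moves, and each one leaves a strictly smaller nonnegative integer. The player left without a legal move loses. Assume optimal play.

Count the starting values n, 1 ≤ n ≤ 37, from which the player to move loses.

Work bottom-up. With no move the player to move loses. Otherwise the position is W if at least one move leads to an L position for the opponent, and L if every move leads to a W.
n=0: no move → L
n=1: →0(L), so W
n=2: →0(L), so W
n=3: →0(L), so W
n=4: →2(W), 3(W) — all W, so L
n=5: →0(L), so W
n=6: →4(L), so W
n=7: →0(L), so W
n=8: →6(W), 7(W) — all W, so L
n=9: →8(L), so W
n=10: →8(L), so W
n=11: →0(L), so W
n=12: →9(W), 10(W), 11(W) — all W, so L
n=13: →0(L), so W
n=14: →12(L), so W
n=15: →12(L), so W
n=16: →14(W), 15(W) — all W, so L
n=17: →0(L), so W
n=18: →16(L), so W
n=19: →0(L), so W
n=20: →15(W), 18(W), 19(W) — all W, so L
n=21: →20(L), so W
n=22: →20(L), so W
n=23: →0(L), so W
n=24: →21(W), 22(W), 23(W) — all W, so L
n=25: →20(L), so W
n=26: →24(L), so W
n=27: →24(L), so W
n=28: →21(W), 26(W), 27(W) — all W, so L
n=29: →0(L), so W
n=30: →28(L), so W
n=31: →0(L), so W
n=32: →30(W), 31(W) — all W, so L
n=33: →32(L), so W
n=34: →32(L), so W
n=35: →28(L), so W
n=36: →33(W), 34(W), 35(W) — all W, so L
n=37: →0(L), so W
L entries with 1 ≤ n ≤ 37 (n=0 is outside the asked range and is not counted): n = 4, 8, 12, 16, 20, 24, 28, 32, 36; that makes 9.

9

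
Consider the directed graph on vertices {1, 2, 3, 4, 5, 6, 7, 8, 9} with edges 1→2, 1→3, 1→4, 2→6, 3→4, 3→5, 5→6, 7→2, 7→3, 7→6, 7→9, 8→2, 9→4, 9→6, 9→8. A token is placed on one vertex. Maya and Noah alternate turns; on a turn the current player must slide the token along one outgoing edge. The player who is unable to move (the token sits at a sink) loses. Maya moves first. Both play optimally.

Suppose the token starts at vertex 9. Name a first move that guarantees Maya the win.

Work bottom-up. With no move the player to move loses. Otherwise the position is W if at least one move leads to an L position for the opponent, and L if every move leads to a W.
Every edge goes from a vertex to one that appears earlier in the order 6, 4, 2, 5, 8, 9, 3, 1, 7, so processing vertices in that order labels each vertex after all of its successors.
6: no outgoing edge → L
4: no outgoing edge → L
2: →6(L), so W
5: →6(L), so W
8: →2(W) only, which is W, so L
9: →8(L), so W
3: →4(L), so W
1: →4(L), so W
7: →6(L), so W
From 9, the L positions reachable in one move are: 8, 4, 6. Any move reaching one of these is winning.

Move to 8.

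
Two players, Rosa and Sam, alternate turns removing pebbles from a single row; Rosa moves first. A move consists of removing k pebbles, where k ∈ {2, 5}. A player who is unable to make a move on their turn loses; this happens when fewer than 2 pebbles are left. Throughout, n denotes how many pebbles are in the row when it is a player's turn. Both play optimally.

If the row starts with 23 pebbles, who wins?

Rosa wins.

Positions with no move are L. A position that does have a move is losing for the player to move precisely when every available move leads to a winning position for the opponent. Fill in the labels:
n=0: no move → L
n=1: no move → L
n=2: W (go to 0, an L position)
n=3: W (go to 1, an L position)
n=4: L (sole option 2(W) is W)
n=5: W (go to 0, an L position)
n=6: W (go to 4, an L position)
n=7: L (options 5(W), 2(W) are all W)
n=8: L (options 6(W), 3(W) are all W)
n=9: W (go to 7, an L position)
n=10: W (go to 8, an L position)
n=11: L (options 9(W), 6(W) are all W)
n=12: W (go to 7, an L position)
n=13: W (go to 11, an L position)
n=14: L (options 12(W), 9(W) are all W)
n=15: L (options 13(W), 10(W) are all W)
n=16: W (go to 14, an L position)
n=17: W (go to 15, an L position)
n=18: L (options 16(W), 13(W) are all W)
n=19: W (go to 14, an L position)
n=20: W (go to 18, an L position)
n=21: L (options 19(W), 16(W) are all W)
n=22: L (options 20(W), 17(W) are all W)
n=23: W (go to 21, an L position)
The starting position 23 is W: Rosa should remove 2, leaving 21, handing over an L position.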